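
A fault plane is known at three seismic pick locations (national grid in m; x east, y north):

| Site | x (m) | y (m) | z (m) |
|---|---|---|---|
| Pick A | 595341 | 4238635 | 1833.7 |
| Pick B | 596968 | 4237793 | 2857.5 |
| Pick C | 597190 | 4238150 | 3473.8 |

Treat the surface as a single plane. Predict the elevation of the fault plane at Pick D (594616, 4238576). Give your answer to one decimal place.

Let the plane be z = a·x + b·y + c.
Pick B−Pick A: 1627a − 842b = 1023.8;  Pick C−Pick A: 1849a − 485b = 1640.1.
Solving gives a = 1.151945587, b = 1.009994621.
Then c = 1833.7 − a·595341 − b·4238635 = −4964965.29.
At (594616, 4238576): z = 684965.3 + 4280939.0 − 4964965.29 = 938.9 m.

938.9 m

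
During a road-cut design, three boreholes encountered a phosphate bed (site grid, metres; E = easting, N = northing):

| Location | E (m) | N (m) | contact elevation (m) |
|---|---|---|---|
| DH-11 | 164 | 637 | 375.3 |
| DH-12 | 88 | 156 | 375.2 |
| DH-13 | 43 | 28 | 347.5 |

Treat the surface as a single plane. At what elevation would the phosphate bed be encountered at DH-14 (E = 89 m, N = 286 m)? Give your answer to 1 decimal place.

Two edge vectors: DH-11→DH-12 = (-76, -481, -0.1), DH-11→DH-13 = (-121, -609, -27.8).
Normal n = (DH-11→DH-12) × (DH-11→DH-13) = (13310.9, -2100.7, -11917).
So ∂z/∂E = −n_x/n_z = 1.11697 and ∂z/∂N = −n_y/n_z = −0.17628.
Intercept c from DH-11: 375.3 − 183.18 + 112.29 = 304.41.
At (89, 286): z = 99.4 − 50.4 + 304.41 = 353.4 m.

353.4 m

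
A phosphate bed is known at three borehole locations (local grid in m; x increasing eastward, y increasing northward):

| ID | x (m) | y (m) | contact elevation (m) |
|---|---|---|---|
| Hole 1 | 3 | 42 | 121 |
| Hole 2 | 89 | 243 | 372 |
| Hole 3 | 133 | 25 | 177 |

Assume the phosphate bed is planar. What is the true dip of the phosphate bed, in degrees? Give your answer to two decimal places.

Let the plane be z = a·x + b·y + c.
Hole 2−Hole 1: 86a + 201b = 251;  Hole 3−Hole 1: 130a − 17b = 56.
Solving gives a = 0.56259, b = 1.00805.
Gradient magnitude |∇z| = √(a² + b²) = √(0.31651 + 1.01616) = 1.15441.
True dip = arctan(1.15441) = 49.10°, dipping toward SSW (azimuth ≈ 209°).

49.10°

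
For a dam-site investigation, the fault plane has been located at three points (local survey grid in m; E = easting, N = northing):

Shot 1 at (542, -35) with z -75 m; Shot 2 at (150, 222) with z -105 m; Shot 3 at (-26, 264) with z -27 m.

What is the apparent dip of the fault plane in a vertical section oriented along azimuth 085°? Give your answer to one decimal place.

40.2°

Let the plane be z = a·E + b·N + c.
Shot 2−Shot 1: −392a + 257b = −30;  Shot 3−Shot 1: −568a + 299b = 48.
Solving gives a = −0.74061, b = −1.24638.
Unit vector along 085° is (sin 85°, cos 85°) = (0.9962, 0.0872).
Slope in that direction = a·(0.9962) + b·(0.0872) = −0.84643.
Apparent dip = arctan|0.84643| = 40.2° (true dip is 55.4°, so apparent ≤ true as expected).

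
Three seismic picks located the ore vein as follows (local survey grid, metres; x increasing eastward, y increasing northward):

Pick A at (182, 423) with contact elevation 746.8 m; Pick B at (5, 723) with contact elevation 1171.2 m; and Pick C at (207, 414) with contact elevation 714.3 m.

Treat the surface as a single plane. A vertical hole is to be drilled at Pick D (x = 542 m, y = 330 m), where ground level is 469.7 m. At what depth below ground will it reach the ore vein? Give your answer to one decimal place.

160.8 m

Two edge vectors: Pick A→Pick B = (-177, 300, 424.4), Pick A→Pick C = (25, -9, -32.5).
Normal n = (Pick A→Pick B) × (Pick A→Pick C) = (-5930.4, 4857.5, -5907).
So ∂z/∂x = −n_x/n_z = −1.00396 and ∂z/∂y = −n_y/n_z = 0.82233.
Intercept c from Pick A: 746.8 + 182.72 − 347.85 = 581.68.
At (542, 330): z_contact = −544.15 + 271.37 + 581.68 = 308.90 m.
Depth below ground = 469.7 − 308.90 = 160.8 m.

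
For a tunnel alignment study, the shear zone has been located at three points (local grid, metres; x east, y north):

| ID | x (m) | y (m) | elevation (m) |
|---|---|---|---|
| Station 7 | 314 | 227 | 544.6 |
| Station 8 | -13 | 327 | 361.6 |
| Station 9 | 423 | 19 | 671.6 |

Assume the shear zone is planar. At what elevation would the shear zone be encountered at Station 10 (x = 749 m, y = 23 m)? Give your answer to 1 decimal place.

Two edge vectors: Station 7→Station 8 = (-327, 100, -183), Station 7→Station 9 = (109, -208, 127).
Normal n = (Station 7→Station 8) × (Station 7→Station 9) = (-25364, 21582, 57116).
So ∂z/∂x = −n_x/n_z = 0.44408 and ∂z/∂y = −n_y/n_z = −0.37786.
Intercept c from Station 7: 544.6 − 139.44 + 85.77 = 490.93.
At (749, 23): z = 332.6 − 8.7 + 490.93 = 814.9 m.

814.9 m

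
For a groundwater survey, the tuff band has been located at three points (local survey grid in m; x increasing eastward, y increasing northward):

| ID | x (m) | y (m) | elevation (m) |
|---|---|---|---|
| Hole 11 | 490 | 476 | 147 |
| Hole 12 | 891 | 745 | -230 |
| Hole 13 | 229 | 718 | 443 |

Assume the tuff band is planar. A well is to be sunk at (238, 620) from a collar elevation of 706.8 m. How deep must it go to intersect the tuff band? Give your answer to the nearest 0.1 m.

Two edge vectors: Hole 11→Hole 12 = (401, 269, -377), Hole 11→Hole 13 = (-261, 242, 296).
Normal n = (Hole 11→Hole 12) × (Hole 11→Hole 13) = (170858, -20299, 167251).
So ∂z/∂x = −n_x/n_z = −1.02157 and ∂z/∂y = −n_y/n_z = 0.12137.
Intercept c from Hole 11: 147 + 500.57 − 57.77 = 589.80.
At (238, 620): z_contact = −243.13 + 75.25 + 589.80 = 421.91 m.
Depth below ground = 706.8 − 421.91 = 284.9 m.

284.9 m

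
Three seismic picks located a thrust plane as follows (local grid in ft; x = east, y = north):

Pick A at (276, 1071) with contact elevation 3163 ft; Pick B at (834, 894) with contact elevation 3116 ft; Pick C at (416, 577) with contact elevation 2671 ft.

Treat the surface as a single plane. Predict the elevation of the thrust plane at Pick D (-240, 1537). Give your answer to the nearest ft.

Two edge vectors: Pick A→Pick B = (558, -177, -47), Pick A→Pick C = (140, -494, -492).
Normal n = (Pick A→Pick B) × (Pick A→Pick C) = (63866, 267956, -250872).
So ∂z/∂x = −n_x/n_z = 0.25458 and ∂z/∂y = −n_y/n_z = 1.06810.
Intercept c from Pick A: 3163 − 70.26 − 1143.93 = 1948.80.
At (-240, 1537): z = −61.1 + 1641.7 + 1948.80 = 3529.4 ft.

3529 ft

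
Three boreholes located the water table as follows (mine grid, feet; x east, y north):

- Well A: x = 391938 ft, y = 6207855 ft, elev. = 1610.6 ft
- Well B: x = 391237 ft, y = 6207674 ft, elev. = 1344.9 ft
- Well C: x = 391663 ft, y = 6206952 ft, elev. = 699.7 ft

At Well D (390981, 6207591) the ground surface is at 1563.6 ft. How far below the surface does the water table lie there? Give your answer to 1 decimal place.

Let the plane be z = a·x + b·y + c.
Well B−Well A: −701a − 181b = −265.7;  Well C−Well A: −275a − 903b = −910.9.
Solving gives a = 0.128687580, b = 0.969558046.
Then c = 1610.6 − a·391938 − b·6207855 = −6067702.72.
At (390981, 6207591): z_contact = 50314.40 + 6018619.80 − 6067702.72 = 1231.48 ft.
Depth below ground = 1563.6 − 1231.48 = 332.1 ft.

332.1 ft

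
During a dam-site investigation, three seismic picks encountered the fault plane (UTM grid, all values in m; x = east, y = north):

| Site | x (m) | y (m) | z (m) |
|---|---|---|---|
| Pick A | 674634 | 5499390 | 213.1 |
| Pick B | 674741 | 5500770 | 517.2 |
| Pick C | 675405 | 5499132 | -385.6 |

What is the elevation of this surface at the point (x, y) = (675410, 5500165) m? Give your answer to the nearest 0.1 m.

-106.5 m

Let the plane be z = a·x + b·y + c.
Pick B−Pick A: 107a + 1380b = 304.1;  Pick C−Pick A: 771a − 258b = −598.7.
Solving gives a = −0.685010801, b = 0.273475475.
Then c = 213.1 − a·674634 − b·5499390 = −1041603.62.
At (675410, 5500165): z = −462663.1 + 1504160.2 − 1041603.62 = -106.5 m.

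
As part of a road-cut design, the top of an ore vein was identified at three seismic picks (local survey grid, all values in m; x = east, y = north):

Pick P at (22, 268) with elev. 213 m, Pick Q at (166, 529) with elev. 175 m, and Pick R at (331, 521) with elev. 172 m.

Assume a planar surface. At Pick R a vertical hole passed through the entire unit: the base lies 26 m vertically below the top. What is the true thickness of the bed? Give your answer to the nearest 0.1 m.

25.8 m

Let the plane be z = a·x + b·y + c.
Pick Q−Pick P: 144a + 261b = −38;  Pick R−Pick P: 309a + 253b = −41.
Solving gives a = −0.02458, b = −0.13203.
|∇z| = √(a²+b²) = 0.13430, so dip δ = arctan(0.13430) = 7.65°.
True thickness = vertical thickness × cos δ = 26 × cos 7.65° = 25.8 m.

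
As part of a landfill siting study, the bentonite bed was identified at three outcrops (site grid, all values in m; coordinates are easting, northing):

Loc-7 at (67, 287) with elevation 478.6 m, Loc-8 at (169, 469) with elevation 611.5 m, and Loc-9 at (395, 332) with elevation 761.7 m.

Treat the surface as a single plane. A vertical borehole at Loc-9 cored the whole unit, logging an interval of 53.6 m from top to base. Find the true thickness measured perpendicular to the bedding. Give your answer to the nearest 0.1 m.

40.5 m

Two edge vectors: Loc-7→Loc-8 = (102, 182, 132.9), Loc-7→Loc-9 = (328, 45, 283.1).
Normal n = (Loc-7→Loc-8) × (Loc-7→Loc-9) = (45543.7, 14715, -55106).
So ∂z/∂easting = −n_x/n_z = 0.82647 and ∂z/∂northing = −n_y/n_z = 0.26703.
|∇z| = √(a²+b²) = 0.86854, so dip δ = arctan(0.86854) = 40.98°.
True thickness = vertical thickness × cos δ = 53.6 × cos 40.98° = 40.5 m.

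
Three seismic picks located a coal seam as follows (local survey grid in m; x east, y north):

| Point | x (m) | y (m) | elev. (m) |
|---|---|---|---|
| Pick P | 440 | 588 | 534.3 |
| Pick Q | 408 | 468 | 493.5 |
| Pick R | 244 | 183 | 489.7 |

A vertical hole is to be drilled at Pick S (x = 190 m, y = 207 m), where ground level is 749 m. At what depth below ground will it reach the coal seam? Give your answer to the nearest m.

Two edge vectors: Pick P→Pick Q = (-32, -120, -40.8), Pick P→Pick R = (-196, -405, -44.6).
Normal n = (Pick P→Pick Q) × (Pick P→Pick R) = (-11172, 6569.6, -10560).
So ∂z/∂x = −n_x/n_z = −1.05795 and ∂z/∂y = −n_y/n_z = 0.62212.
Intercept c from Pick P: 534.3 + 465.50 − 365.81 = 633.99.
At (190, 207): z_contact = −201.0 + 128.8 + 633.99 = 561.8 m.
Depth below ground = 749 − 561.8 = 187 m.

187 m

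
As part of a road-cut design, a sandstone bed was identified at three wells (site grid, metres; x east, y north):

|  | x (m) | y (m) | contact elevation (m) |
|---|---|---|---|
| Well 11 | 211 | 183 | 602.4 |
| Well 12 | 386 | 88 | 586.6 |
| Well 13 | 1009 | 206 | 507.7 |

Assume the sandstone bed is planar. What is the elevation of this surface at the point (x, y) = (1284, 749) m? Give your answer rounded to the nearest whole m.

448 m

Two edge vectors: Well 11→Well 12 = (175, -95, -15.8), Well 11→Well 13 = (798, 23, -94.7).
Normal n = (Well 11→Well 12) × (Well 11→Well 13) = (9359.9, 3964.1, 79835).
So ∂z/∂x = −n_x/n_z = −0.11724 and ∂z/∂y = −n_y/n_z = −0.04965.
Intercept c from Well 11: 602.4 + 24.74 + 9.09 = 636.22.
At (1284, 749): z = −150.5 − 37.2 + 636.22 = 448.5 m.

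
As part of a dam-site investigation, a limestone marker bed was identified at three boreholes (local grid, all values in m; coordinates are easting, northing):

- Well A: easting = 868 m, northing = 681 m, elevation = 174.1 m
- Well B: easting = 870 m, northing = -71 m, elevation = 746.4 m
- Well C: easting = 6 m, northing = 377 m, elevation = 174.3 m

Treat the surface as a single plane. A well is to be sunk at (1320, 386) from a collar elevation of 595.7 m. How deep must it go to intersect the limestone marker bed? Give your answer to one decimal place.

76.2 m

Two edge vectors: Well A→Well B = (2, -752, 572.3), Well A→Well C = (-862, -304, 0.2).
Normal n = (Well A→Well B) × (Well A→Well C) = (173828.8, -493323, -648832).
So ∂z/∂easting = −n_x/n_z = 0.267910 and ∂z/∂northing = −n_y/n_z = −0.760325.
Intercept c from Well A: 174.1 − 232.55 + 517.78 = 459.33.
At (1320, 386): z_contact = 353.64 − 293.49 + 459.33 = 519.49 m.
Depth below ground = 595.7 − 519.49 = 76.2 m.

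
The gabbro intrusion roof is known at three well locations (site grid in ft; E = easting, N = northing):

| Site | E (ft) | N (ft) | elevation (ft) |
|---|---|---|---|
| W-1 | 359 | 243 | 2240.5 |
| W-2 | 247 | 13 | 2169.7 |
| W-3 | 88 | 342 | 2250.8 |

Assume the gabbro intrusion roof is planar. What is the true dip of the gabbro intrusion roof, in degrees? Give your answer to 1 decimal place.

15.9°

Two edge vectors: W-1→W-2 = (-112, -230, -70.8), W-1→W-3 = (-271, 99, 10.3).
Normal n = (W-1→W-2) × (W-1→W-3) = (4640.2, 20340.4, -73418).
So ∂z/∂E = −n_x/n_z = 0.06320 and ∂z/∂N = −n_y/n_z = 0.27705.
Gradient magnitude |∇z| = √(a² + b²) = √(0.00399 + 0.07676) = 0.28417.
True dip = arctan(0.28417) = 15.9°, dipping toward SSW (azimuth ≈ 193°).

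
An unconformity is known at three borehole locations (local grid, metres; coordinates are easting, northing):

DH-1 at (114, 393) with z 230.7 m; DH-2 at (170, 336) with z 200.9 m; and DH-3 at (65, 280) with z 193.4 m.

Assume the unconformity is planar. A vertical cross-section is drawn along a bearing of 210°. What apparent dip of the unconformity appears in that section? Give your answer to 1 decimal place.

15.1°

Let the plane be z = a·easting + b·northing + c.
DH-2−DH-1: 56a − 57b = −29.8;  DH-3−DH-1: −49a − 113b = −37.3.
Solving gives a = −0.13609, b = 0.38910.
Unit vector along 210° is (sin 210°, cos 210°) = (-0.5000, -0.8660).
Slope in that direction = a·(-0.5000) + b·(-0.8660) = −0.26893.
Apparent dip = arctan|0.26893| = 15.1° (true dip is 22.4°, so apparent ≤ true as expected).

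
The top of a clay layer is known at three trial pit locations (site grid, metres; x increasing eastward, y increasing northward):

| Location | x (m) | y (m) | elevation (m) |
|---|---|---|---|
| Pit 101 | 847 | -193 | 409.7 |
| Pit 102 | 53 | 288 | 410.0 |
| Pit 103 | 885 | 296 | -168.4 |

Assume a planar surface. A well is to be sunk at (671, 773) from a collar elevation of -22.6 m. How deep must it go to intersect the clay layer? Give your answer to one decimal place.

Let the plane be z = a·x + b·y + c.
Pit 102−Pit 101: −794a + 481b = 0.3;  Pit 103−Pit 101: 38a + 489b = −578.1.
Solving gives a = −0.68434, b = −1.12903.
Then c = 409.7 − a·847 − b·-193 = 771.43.
At (671, 773): z_contact = −459.19 − 872.74 + 771.43 = -560.50 m.
Depth below ground = -22.6 − (-560.50) = 537.9 m.

537.9 m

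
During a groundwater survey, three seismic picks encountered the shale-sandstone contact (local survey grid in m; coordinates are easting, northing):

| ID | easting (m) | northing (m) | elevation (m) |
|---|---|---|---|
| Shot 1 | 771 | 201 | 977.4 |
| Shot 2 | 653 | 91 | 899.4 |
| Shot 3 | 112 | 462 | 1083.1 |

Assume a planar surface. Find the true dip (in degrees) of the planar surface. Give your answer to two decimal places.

Two edge vectors: Shot 1→Shot 2 = (-118, -110, -78), Shot 1→Shot 3 = (-659, 261, 105.7).
Normal n = (Shot 1→Shot 2) × (Shot 1→Shot 3) = (8731, 63874.6, -103288).
So ∂z/∂easting = −n_x/n_z = 0.08453 and ∂z/∂northing = −n_y/n_z = 0.61841.
Gradient magnitude |∇z| = √(a² + b²) = √(0.00715 + 0.38243) = 0.62416.
True dip = arctan(0.62416) = 31.97°, dipping toward S (azimuth ≈ 188°).

31.97°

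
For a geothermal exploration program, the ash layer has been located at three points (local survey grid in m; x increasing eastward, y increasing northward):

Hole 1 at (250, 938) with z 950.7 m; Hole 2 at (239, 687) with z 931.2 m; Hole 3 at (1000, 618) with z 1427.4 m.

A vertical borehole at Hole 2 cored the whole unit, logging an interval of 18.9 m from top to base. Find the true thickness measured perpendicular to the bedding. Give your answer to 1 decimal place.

Two edge vectors: Hole 1→Hole 2 = (-11, -251, -19.5), Hole 1→Hole 3 = (750, -320, 476.7).
Normal n = (Hole 1→Hole 2) × (Hole 1→Hole 3) = (-125891.7, -9381.3, 191770).
So ∂z/∂x = −n_x/n_z = 0.65647 and ∂z/∂y = −n_y/n_z = 0.04892.
|∇z| = √(a²+b²) = 0.65829, so dip δ = arctan(0.65829) = 33.36°.
True thickness = vertical thickness × cos δ = 18.9 × cos 33.36° = 15.8 m.

15.8 m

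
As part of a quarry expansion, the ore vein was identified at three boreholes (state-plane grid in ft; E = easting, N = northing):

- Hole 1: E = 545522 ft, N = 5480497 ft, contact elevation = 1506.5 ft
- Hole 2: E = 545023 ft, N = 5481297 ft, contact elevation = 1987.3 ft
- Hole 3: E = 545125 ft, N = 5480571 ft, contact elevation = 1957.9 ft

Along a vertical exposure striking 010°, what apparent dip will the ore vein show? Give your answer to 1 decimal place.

Let the plane be z = a·E + b·N + c.
Hole 2−Hole 1: −499a + 800b = 480.8;  Hole 3−Hole 1: −397a + 74b = 451.4.
Solving gives a = −1.15985, b = −0.12246.
Unit vector along 010° is (sin 10°, cos 10°) = (0.1736, 0.9848).
Slope in that direction = a·(0.1736) + b·(0.9848) = −0.32200.
Apparent dip = arctan|0.32200| = 17.8° (true dip is 49.4°, so apparent ≤ true as expected).

17.8°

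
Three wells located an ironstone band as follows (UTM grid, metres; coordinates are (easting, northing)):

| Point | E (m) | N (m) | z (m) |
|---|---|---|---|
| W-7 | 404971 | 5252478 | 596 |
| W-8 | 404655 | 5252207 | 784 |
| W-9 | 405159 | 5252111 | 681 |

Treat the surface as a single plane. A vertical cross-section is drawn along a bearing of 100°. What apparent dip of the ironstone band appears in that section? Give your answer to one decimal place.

Two edge vectors: W-7→W-8 = (-316, -271, 188), W-7→W-9 = (188, -367, 85).
Normal n = (W-7→W-8) × (W-7→W-9) = (45961, 62204, 166920).
So ∂z/∂E = −n_x/n_z = −0.27535 and ∂z/∂N = −n_y/n_z = −0.37266.
Unit vector along 100° is (sin 100°, cos 100°) = (0.9848, -0.1736).
Slope in that direction = a·(0.9848) + b·(-0.1736) = −0.20645.
Apparent dip = arctan|0.20645| = 11.7° (true dip is 24.9°, so apparent ≤ true as expected).

11.7°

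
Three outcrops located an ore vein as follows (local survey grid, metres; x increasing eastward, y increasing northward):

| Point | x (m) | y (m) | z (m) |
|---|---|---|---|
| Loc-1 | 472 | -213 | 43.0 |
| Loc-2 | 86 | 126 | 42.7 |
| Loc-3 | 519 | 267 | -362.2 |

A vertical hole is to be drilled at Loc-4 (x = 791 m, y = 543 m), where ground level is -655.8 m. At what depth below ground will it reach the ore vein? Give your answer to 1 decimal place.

106.5 m

Let the plane be z = a·x + b·y + c.
Loc-2−Loc-1: −386a + 339b = −0.3;  Loc-3−Loc-1: 47a + 480b = −405.2.
Solving gives a = −0.68196, b = −0.77739.
Then c = 43 − a·472 − b·-213 = 199.30.
At (791, 543): z_contact = −539.43 − 422.12 + 199.30 = -762.25 m.
Depth below ground = -655.8 − (-762.25) = 106.5 m.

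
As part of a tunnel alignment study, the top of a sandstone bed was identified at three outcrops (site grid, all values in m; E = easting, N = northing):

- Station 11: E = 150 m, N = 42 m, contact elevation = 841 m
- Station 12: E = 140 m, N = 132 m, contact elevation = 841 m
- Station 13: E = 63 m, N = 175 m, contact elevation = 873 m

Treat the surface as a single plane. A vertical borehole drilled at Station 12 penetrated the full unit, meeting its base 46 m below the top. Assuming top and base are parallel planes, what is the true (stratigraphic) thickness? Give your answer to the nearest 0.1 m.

Let the plane be z = a·E + b·N + c.
Station 12−Station 11: −10a + 90b = 0;  Station 13−Station 11: −87a + 133b = 32.
Solving gives a = −0.44308, b = −0.04923.
|∇z| = √(a²+b²) = 0.44580, so dip δ = arctan(0.44580) = 24.03°.
True thickness = vertical thickness × cos δ = 46 × cos 24.03° = 42.0 m.

42.0 m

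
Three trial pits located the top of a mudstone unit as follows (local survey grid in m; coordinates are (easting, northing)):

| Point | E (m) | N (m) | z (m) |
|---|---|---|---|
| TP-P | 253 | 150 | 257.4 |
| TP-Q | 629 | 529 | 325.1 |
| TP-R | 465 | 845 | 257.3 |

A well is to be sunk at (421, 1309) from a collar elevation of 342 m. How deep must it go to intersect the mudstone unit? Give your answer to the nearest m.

133 m

Let the plane be z = a·E + b·N + c.
TP-Q−TP-P: 376a + 379b = 67.7;  TP-R−TP-P: 212a + 695b = −0.1.
Solving gives a = 0.26020, b = −0.07952.
Then c = 257.4 − a·253 − b·150 = 203.50.
At (421, 1309): z_contact = 109.5 − 104.1 + 203.50 = 209.0 m.
Depth below ground = 342 − 209.0 = 133 m.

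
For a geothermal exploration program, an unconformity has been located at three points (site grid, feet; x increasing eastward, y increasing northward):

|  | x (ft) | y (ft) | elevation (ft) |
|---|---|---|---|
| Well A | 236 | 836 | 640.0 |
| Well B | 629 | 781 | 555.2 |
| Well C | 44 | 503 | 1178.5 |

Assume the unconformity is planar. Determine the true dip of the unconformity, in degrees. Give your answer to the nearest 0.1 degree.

Let the plane be z = a·x + b·y + c.
Well B−Well A: 393a − 55b = −84.8;  Well C−Well A: −192a − 333b = 538.5.
Solving gives a = −0.40908, b = −1.38125.
Gradient magnitude |∇z| = √(a² + b²) = √(0.16735 + 1.90785) = 1.44056.
True dip = arctan(1.44056) = 55.2°, dipping toward NNE (azimuth ≈ 016°).

55.2°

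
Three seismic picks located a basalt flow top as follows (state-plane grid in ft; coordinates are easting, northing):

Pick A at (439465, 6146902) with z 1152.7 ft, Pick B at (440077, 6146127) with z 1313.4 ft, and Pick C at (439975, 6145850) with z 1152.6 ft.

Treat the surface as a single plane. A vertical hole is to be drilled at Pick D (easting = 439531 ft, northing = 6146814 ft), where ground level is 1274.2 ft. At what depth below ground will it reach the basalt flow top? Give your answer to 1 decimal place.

105.6 ft

Two edge vectors: Pick A→Pick B = (612, -775, 160.7), Pick A→Pick C = (510, -1052, -0.1).
Normal n = (Pick A→Pick B) × (Pick A→Pick C) = (169133.9, 82018.2, -248574).
So ∂z/∂easting = −n_x/n_z = 0.680416697 and ∂z/∂northing = −n_y/n_z = 0.329954863.
Intercept c from Pick A: 1152.7 − 299019.32 − 2028200.20 = −2326066.83.
At (439531, 6146814): z_contact = 299064.23 + 2028171.17 − 2326066.83 = 1168.57 ft.
Depth below ground = 1274.2 − 1168.57 = 105.6 ft.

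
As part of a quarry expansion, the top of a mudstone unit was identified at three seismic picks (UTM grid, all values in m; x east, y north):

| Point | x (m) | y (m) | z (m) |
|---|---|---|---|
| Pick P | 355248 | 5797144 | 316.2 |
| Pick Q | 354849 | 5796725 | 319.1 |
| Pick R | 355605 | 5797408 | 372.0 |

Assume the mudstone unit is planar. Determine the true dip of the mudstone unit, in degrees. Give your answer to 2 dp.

37.17°

Two edge vectors: Pick P→Pick Q = (-399, -419, 2.9), Pick P→Pick R = (357, 264, 55.8).
Normal n = (Pick P→Pick Q) × (Pick P→Pick R) = (-24145.8, 23299.5, 44247).
So ∂z/∂x = −n_x/n_z = 0.54570 and ∂z/∂y = −n_y/n_z = −0.52658.
Gradient magnitude |∇z| = √(a² + b²) = √(0.29779 + 0.27728) = 0.75834.
True dip = arctan(0.75834) = 37.17°, dipping toward NW (azimuth ≈ 314°).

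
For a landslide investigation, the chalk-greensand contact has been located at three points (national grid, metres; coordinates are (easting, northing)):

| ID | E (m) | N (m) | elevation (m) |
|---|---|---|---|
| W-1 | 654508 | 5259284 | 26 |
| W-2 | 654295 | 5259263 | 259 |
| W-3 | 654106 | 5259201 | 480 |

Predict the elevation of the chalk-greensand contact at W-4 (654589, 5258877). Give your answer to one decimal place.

73.8 m

Two edge vectors: W-1→W-2 = (-213, -21, 233), W-1→W-3 = (-402, -83, 454).
Normal n = (W-1→W-2) × (W-1→W-3) = (9805, 3036, 9237).
So ∂z/∂E = −n_x/n_z = −1.061491826 and ∂z/∂N = −n_y/n_z = −0.328678142.
Intercept c from W-1: 26 + 694754.89 + 1728611.69 = 2423392.59.
At (654589, 5258877): z = −694840.9 − 1728477.9 + 2423392.59 = 73.8 m.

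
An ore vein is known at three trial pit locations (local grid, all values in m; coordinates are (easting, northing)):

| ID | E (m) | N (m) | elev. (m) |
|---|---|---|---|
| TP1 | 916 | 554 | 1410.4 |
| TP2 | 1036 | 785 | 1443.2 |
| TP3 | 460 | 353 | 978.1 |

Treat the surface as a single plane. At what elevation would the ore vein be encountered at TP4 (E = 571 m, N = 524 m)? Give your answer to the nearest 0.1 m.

1027.8 m

Let the plane be z = a·E + b·N + c.
TP2−TP1: 120a + 231b = 32.8;  TP3−TP1: −456a − 201b = −432.3.
Solving gives a = 1.148401, b = −0.454580.
Then c = 1410.4 − a·916 − b·554 = 610.30.
At (571, 524): z = 655.7 − 238.2 + 610.30 = 1027.8 m.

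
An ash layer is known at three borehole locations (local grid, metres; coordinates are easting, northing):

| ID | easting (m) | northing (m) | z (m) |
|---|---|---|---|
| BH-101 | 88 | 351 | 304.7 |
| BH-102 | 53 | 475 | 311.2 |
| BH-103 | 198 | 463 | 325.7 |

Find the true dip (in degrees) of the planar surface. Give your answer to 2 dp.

7.69°

Let the plane be z = a·easting + b·northing + c.
BH-102−BH-101: −35a + 124b = 6.5;  BH-103−BH-101: 110a + 112b = 21.
Solving gives a = 0.10683, b = 0.08257.
Gradient magnitude |∇z| = √(a² + b²) = √(0.01141 + 0.00682) = 0.13503.
True dip = arctan(0.13503) = 7.69°, dipping toward SW (azimuth ≈ 232°).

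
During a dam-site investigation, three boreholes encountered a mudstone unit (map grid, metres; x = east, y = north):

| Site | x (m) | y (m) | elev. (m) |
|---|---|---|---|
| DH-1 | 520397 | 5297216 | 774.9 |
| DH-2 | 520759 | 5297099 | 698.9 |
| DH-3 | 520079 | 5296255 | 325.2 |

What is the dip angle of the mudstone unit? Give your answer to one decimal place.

26.0°

Two edge vectors: DH-1→DH-2 = (362, -117, -76), DH-1→DH-3 = (-318, -961, -449.7).
Normal n = (DH-1→DH-2) × (DH-1→DH-3) = (-20421.1, 186959.4, -385088).
So ∂z/∂x = −n_x/n_z = −0.05303 and ∂z/∂y = −n_y/n_z = 0.48550.
Gradient magnitude |∇z| = √(a² + b²) = √(0.00281 + 0.23571) = 0.48839.
True dip = arctan(0.48839) = 26.0°, dipping toward S (azimuth ≈ 174°).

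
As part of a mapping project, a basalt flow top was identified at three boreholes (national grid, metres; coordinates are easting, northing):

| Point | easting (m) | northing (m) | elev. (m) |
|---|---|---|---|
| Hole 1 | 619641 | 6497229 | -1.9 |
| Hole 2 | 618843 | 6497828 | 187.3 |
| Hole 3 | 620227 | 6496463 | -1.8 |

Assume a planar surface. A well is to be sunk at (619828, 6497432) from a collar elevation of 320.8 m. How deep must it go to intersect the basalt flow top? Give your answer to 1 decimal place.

513.4 m

Two edge vectors: Hole 1→Hole 2 = (-798, 599, 189.2), Hole 1→Hole 3 = (586, -766, 0.1).
Normal n = (Hole 1→Hole 2) × (Hole 1→Hole 3) = (144987.1, 110951, 260254).
So ∂z/∂easting = −n_x/n_z = −0.557098450 and ∂z/∂northing = −n_y/n_z = −0.426318135.
Intercept c from Hole 1: -1.9 + 345201.04 + 2769886.55 = 3115085.69.
At (619828, 6497432): z_contact = −345305.22 − 2769973.09 + 3115085.69 = -192.62 m.
Depth below ground = 320.8 − (-192.62) = 513.4 m.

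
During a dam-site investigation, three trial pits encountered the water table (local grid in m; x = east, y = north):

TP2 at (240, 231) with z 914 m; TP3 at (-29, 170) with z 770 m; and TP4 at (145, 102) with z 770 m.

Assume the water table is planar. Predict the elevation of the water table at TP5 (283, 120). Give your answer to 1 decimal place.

832.4 m

Two edge vectors: TP2→TP3 = (-269, -61, -144), TP2→TP4 = (-95, -129, -144).
Normal n = (TP2→TP3) × (TP2→TP4) = (-9792, -25056, 28906).
So ∂z/∂x = −n_x/n_z = 0.33875 and ∂z/∂y = −n_y/n_z = 0.86681.
Intercept c from TP2: 914 − 81.30 − 200.23 = 632.47.
At (283, 120): z = 95.9 + 104.0 + 632.47 = 832.4 m.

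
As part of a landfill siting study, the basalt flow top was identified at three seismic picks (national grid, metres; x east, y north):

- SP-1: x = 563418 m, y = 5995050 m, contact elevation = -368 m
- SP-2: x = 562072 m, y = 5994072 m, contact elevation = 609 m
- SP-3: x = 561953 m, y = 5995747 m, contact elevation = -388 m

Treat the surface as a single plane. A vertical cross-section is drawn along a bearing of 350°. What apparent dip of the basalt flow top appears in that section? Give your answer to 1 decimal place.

Two edge vectors: SP-1→SP-2 = (-1346, -978, 977), SP-1→SP-3 = (-1465, 697, -20).
Normal n = (SP-1→SP-2) × (SP-1→SP-3) = (-661409, -1458225, -2370932).
So ∂z/∂x = −n_x/n_z = −0.27897 and ∂z/∂y = −n_y/n_z = −0.61504.
Unit vector along 350° is (sin 350°, cos 350°) = (-0.1736, 0.9848).
Slope in that direction = a·(-0.1736) + b·(0.9848) = −0.55726.
Apparent dip = arctan|0.55726| = 29.1° (true dip is 34.0°, so apparent ≤ true as expected).

29.1°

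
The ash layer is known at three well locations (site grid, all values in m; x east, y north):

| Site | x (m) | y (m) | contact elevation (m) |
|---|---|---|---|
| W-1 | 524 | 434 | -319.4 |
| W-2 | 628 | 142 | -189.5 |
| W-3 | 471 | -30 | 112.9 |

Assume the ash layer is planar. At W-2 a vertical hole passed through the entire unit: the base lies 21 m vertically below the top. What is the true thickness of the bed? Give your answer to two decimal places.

12.70 m

Let the plane be z = a·x + b·y + c.
W-2−W-1: 104a − 292b = 129.9;  W-3−W-1: −53a − 464b = 432.3.
Solving gives a = −1.03493, b = −0.81347.
|∇z| = √(a²+b²) = 1.31636, so dip δ = arctan(1.31636) = 52.78°.
True thickness = vertical thickness × cos δ = 21 × cos 52.78° = 12.70 m.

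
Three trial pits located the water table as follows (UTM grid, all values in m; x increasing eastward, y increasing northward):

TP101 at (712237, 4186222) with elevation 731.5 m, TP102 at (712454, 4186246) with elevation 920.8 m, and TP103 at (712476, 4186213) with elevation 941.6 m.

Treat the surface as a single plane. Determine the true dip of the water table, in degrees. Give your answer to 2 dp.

41.30°

Let the plane be z = a·x + b·y + c.
TP102−TP101: 217a + 24b = 189.3;  TP103−TP101: 239a − 9b = 210.1.
Solving gives a = 0.87737, b = −0.04539.
Gradient magnitude |∇z| = √(a² + b²) = √(0.76978 + 0.00206) = 0.87854.
True dip = arctan(0.87854) = 41.30°, dipping toward W (azimuth ≈ 273°).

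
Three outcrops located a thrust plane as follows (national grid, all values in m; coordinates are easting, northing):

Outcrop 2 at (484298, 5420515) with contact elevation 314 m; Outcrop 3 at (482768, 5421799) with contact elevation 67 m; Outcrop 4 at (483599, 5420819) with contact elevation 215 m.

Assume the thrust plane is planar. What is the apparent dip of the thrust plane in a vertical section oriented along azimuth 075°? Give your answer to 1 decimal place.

5.9°

Two edge vectors: Outcrop 2→Outcrop 3 = (-1530, 1284, -247), Outcrop 2→Outcrop 4 = (-699, 304, -99).
Normal n = (Outcrop 2→Outcrop 3) × (Outcrop 2→Outcrop 4) = (-52028, 21183, 432396).
So ∂z/∂easting = −n_x/n_z = 0.12032 and ∂z/∂northing = −n_y/n_z = −0.04899.
Unit vector along 075° is (sin 75°, cos 75°) = (0.9659, 0.2588).
Slope in that direction = a·(0.9659) + b·(0.2588) = 0.10355.
Apparent dip = arctan|0.10355| = 5.9° (true dip is 7.4°, so apparent ≤ true as expected).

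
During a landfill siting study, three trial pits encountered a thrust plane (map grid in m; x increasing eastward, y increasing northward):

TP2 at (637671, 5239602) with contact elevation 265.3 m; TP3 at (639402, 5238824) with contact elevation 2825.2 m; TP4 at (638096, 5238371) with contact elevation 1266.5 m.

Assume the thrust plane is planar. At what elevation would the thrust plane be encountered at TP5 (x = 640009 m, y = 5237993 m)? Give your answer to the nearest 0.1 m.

Let the plane be z = a·x + b·y + c.
TP3−TP2: 1731a − 778b = 2559.9;  TP4−TP2: 425a − 1231b = 1001.2.
Solving gives a = 1.317791803, b = −0.358357826.
Then c = 265.3 − a·637671 − b·5239602 = 1037600.06.
At (640009, 5237993): z = 843398.6 − 1877075.8 + 1037600.06 = 3922.9 m.

3922.9 m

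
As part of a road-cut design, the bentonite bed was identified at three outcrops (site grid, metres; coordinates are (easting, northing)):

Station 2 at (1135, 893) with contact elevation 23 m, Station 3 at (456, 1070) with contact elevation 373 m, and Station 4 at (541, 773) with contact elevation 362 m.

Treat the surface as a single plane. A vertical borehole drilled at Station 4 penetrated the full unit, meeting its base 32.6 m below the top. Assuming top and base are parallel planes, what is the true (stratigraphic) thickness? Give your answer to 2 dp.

28.45 m

Two edge vectors: Station 2→Station 3 = (-679, 177, 350), Station 2→Station 4 = (-594, -120, 339).
Normal n = (Station 2→Station 3) × (Station 2→Station 4) = (102003, 22281, 186618).
So ∂z/∂E = −n_x/n_z = −0.54659 and ∂z/∂N = −n_y/n_z = −0.11939.
|∇z| = √(a²+b²) = 0.55948, so dip δ = arctan(0.55948) = 29.23°.
True thickness = vertical thickness × cos δ = 32.6 × cos 29.23° = 28.45 m.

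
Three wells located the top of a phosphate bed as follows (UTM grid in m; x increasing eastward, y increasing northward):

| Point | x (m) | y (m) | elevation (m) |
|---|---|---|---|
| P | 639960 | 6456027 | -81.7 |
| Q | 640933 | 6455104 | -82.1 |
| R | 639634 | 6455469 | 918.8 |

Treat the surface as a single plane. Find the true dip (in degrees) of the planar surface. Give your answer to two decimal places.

57.84°

Let the plane be z = a·x + b·y + c.
Q−P: 973a − 923b = −0.4;  R−P: −326a − 558b = 1000.5.
Solving gives a = −1.09463, b = −1.15350.
Gradient magnitude |∇z| = √(a² + b²) = √(1.19822 + 1.33055) = 1.59021.
True dip = arctan(1.59021) = 57.84°, dipping toward NE (azimuth ≈ 044°).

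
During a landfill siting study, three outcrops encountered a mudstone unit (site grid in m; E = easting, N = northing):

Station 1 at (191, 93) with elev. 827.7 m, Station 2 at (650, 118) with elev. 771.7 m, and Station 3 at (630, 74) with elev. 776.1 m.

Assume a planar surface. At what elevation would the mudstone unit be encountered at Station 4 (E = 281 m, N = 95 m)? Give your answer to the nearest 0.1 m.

816.9 m

Let the plane be z = a·E + b·N + c.
Station 2−Station 1: 459a + 25b = −56;  Station 3−Station 1: 439a − 19b = −51.6.
Solving gives a = −0.11952, b = −0.04567.
Then c = 827.7 − a·191 − b·93 = 854.78.
At (281, 95): z = −33.6 − 4.3 + 854.78 = 816.9 m.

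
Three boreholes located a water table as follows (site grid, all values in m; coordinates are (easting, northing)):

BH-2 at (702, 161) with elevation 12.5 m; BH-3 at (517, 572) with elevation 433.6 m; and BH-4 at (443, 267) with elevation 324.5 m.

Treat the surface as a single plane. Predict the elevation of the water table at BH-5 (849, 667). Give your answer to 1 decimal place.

170.2 m

Let the plane be z = a·E + b·N + c.
BH-3−BH-2: −185a + 411b = 421.1;  BH-4−BH-2: −259a + 106b = 312.
Solving gives a = −0.96265, b = 0.59127.
Then c = 12.5 − a·702 − b·161 = 593.09.
At (849, 667): z = −817.3 + 394.4 + 593.09 = 170.2 m.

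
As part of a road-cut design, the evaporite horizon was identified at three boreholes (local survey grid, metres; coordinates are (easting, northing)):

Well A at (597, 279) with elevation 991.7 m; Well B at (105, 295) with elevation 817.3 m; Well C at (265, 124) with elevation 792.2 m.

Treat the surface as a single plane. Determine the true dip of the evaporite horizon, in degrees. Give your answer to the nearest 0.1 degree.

Let the plane be z = a·E + b·N + c.
Well B−Well A: −492a + 16b = −174.4;  Well C−Well A: −332a − 155b = −199.5.
Solving gives a = 0.37052, b = 0.49347.
Gradient magnitude |∇z| = √(a² + b²) = √(0.13728 + 0.24351) = 0.61709.
True dip = arctan(0.61709) = 31.7°, dipping toward SW (azimuth ≈ 217°).

31.7°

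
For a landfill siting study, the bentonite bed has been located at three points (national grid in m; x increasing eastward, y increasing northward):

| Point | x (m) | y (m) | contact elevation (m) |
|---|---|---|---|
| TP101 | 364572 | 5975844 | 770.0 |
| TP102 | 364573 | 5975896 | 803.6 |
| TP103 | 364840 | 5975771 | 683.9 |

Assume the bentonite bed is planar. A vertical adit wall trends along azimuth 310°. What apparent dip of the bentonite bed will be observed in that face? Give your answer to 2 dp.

27.83°

Let the plane be z = a·x + b·y + c.
TP102−TP101: 1a + 52b = 33.6;  TP103−TP101: 268a − 73b = −86.1.
Solving gives a = −0.14451, b = 0.64893.
Unit vector along 310° is (sin 310°, cos 310°) = (-0.7660, 0.6428).
Slope in that direction = a·(-0.7660) + b·(0.6428) = 0.52782.
Apparent dip = arctan|0.52782| = 27.83° (true dip is 33.6°, so apparent ≤ true as expected).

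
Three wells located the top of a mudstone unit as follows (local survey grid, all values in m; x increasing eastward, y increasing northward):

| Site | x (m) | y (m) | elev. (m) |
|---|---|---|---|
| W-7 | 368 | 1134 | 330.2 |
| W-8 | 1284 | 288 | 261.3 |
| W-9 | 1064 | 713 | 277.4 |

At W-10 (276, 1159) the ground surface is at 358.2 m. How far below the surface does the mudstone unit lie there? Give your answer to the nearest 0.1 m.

Let the plane be z = a·x + b·y + c.
W-8−W-7: 916a − 846b = −68.9;  W-9−W-7: 696a − 421b = −52.8.
Solving gives a = −0.077084, b = −0.002020.
Then c = 330.2 − a·368 − b·1134 = 360.86.
At (276, 1159): z_contact = −21.28 − 2.34 + 360.86 = 337.24 m.
Depth below ground = 358.2 − 337.24 = 21.0 m.

21.0 m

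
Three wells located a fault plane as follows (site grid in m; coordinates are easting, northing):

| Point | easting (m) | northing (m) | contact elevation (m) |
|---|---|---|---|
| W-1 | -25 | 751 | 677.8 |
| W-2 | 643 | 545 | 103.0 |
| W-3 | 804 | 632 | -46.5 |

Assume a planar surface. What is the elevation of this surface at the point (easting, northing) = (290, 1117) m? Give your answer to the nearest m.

Two edge vectors: W-1→W-2 = (668, -206, -574.8), W-1→W-3 = (829, -119, -724.3).
Normal n = (W-1→W-2) × (W-1→W-3) = (80804.6, 7323.2, 91282).
So ∂z/∂easting = −n_x/n_z = −0.88522 and ∂z/∂northing = −n_y/n_z = −0.08023.
Intercept c from W-1: 677.8 − 22.13 + 60.25 = 715.92.
At (290, 1117): z = −256.7 − 89.6 + 715.92 = 369.6 m.

370 m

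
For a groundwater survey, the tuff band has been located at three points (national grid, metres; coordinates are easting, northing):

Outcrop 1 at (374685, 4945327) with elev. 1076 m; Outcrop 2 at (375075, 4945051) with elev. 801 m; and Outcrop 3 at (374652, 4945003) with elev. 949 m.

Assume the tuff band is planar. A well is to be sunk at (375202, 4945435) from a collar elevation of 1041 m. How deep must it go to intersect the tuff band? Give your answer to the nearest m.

Let the plane be z = a·easting + b·northing + c.
Outcrop 2−Outcrop 1: 390a − 276b = −275;  Outcrop 3−Outcrop 1: −33a − 324b = −127.
Solving gives a = −0.39897245, b = 0.43261139.
Then c = 1076 − a·374685 − b·4945327 = −1988839.80.
At (375202, 4945435): z_contact = −149695.3 + 2139451.5 − 1988839.80 = 916.5 m.
Depth below ground = 1041 − 916.5 = 125 m.

125 m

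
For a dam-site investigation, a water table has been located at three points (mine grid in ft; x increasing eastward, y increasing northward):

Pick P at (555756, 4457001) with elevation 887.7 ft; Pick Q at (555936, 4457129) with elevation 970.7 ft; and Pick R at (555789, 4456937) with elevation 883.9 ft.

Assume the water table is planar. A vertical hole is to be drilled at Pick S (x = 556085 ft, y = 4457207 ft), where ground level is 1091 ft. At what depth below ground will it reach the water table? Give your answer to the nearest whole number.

58 ft

Two edge vectors: Pick P→Pick Q = (180, 128, 83), Pick P→Pick R = (33, -64, -3.8).
Normal n = (Pick P→Pick Q) × (Pick P→Pick R) = (4825.6, 3423, -15744).
So ∂z/∂x = −n_x/n_z = 0.30650407 and ∂z/∂y = −n_y/n_z = 0.21741616.
Intercept c from Pick P: 887.7 − 170341.47 − 969024.04 = −1138477.81.
At (556085, 4457207): z_contact = 170442.3 + 969068.8 − 1138477.81 = 1033.3 ft.
Depth below ground = 1091 − 1033.3 = 58 ft.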